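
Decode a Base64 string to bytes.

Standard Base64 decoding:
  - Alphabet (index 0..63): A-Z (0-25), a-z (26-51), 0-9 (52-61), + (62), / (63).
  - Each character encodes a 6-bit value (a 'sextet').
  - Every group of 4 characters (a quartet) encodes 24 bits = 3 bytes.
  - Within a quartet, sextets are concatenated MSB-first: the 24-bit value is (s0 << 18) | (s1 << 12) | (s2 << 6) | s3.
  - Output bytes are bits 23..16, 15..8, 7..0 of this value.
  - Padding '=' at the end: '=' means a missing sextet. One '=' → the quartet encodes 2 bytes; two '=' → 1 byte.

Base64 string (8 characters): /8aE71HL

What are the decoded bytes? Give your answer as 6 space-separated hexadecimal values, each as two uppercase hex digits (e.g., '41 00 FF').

Answer: FF C6 84 EF 51 CB

Derivation:
After char 0 ('/'=63): chars_in_quartet=1 acc=0x3F bytes_emitted=0
After char 1 ('8'=60): chars_in_quartet=2 acc=0xFFC bytes_emitted=0
After char 2 ('a'=26): chars_in_quartet=3 acc=0x3FF1A bytes_emitted=0
After char 3 ('E'=4): chars_in_quartet=4 acc=0xFFC684 -> emit FF C6 84, reset; bytes_emitted=3
After char 4 ('7'=59): chars_in_quartet=1 acc=0x3B bytes_emitted=3
After char 5 ('1'=53): chars_in_quartet=2 acc=0xEF5 bytes_emitted=3
After char 6 ('H'=7): chars_in_quartet=3 acc=0x3BD47 bytes_emitted=3
After char 7 ('L'=11): chars_in_quartet=4 acc=0xEF51CB -> emit EF 51 CB, reset; bytes_emitted=6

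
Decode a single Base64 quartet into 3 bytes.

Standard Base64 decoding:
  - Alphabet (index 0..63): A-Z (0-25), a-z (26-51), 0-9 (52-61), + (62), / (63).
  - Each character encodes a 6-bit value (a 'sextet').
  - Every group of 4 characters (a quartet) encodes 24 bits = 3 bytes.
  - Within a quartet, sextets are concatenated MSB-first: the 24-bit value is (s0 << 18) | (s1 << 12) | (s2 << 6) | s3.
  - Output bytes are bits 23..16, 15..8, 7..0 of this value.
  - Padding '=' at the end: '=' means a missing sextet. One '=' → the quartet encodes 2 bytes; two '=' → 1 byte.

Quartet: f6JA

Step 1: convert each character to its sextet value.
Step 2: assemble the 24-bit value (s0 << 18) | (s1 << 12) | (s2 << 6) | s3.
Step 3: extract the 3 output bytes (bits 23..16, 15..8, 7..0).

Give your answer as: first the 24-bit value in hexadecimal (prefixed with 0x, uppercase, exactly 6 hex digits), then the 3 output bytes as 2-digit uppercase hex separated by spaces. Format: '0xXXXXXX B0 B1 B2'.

Answer: 0x7FA240 7F A2 40

Derivation:
Sextets: f=31, 6=58, J=9, A=0
24-bit: (31<<18) | (58<<12) | (9<<6) | 0
      = 0x7C0000 | 0x03A000 | 0x000240 | 0x000000
      = 0x7FA240
Bytes: (v>>16)&0xFF=7F, (v>>8)&0xFF=A2, v&0xFF=40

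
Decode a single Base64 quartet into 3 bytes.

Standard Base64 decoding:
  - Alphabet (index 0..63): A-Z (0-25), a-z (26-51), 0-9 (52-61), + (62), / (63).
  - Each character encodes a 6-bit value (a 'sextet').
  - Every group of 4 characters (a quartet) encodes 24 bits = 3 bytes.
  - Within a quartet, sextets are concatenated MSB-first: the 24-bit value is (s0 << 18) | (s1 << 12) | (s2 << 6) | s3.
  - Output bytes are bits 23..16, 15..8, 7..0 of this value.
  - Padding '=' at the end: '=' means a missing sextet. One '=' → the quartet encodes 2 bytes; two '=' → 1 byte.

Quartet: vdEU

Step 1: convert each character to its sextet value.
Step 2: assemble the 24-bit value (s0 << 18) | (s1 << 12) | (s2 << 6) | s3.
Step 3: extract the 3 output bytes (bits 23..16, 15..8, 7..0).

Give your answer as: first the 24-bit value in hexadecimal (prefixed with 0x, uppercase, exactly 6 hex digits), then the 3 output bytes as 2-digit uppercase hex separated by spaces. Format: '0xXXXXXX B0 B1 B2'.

Sextets: v=47, d=29, E=4, U=20
24-bit: (47<<18) | (29<<12) | (4<<6) | 20
      = 0xBC0000 | 0x01D000 | 0x000100 | 0x000014
      = 0xBDD114
Bytes: (v>>16)&0xFF=BD, (v>>8)&0xFF=D1, v&0xFF=14

Answer: 0xBDD114 BD D1 14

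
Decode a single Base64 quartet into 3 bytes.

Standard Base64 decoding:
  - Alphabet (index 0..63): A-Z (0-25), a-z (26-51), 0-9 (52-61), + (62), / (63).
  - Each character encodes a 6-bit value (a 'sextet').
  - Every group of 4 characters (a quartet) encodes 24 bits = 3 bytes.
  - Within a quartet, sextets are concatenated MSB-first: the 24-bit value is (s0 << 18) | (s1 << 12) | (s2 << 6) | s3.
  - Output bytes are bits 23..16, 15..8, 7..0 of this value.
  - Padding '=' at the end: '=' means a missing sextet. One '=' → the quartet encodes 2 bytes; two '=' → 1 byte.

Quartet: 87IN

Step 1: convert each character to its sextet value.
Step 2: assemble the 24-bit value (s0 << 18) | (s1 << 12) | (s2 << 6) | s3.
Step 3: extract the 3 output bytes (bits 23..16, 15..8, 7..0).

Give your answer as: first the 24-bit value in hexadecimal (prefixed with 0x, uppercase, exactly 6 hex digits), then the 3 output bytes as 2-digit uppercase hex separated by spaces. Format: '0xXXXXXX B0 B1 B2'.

Answer: 0xF3B20D F3 B2 0D

Derivation:
Sextets: 8=60, 7=59, I=8, N=13
24-bit: (60<<18) | (59<<12) | (8<<6) | 13
      = 0xF00000 | 0x03B000 | 0x000200 | 0x00000D
      = 0xF3B20D
Bytes: (v>>16)&0xFF=F3, (v>>8)&0xFF=B2, v&0xFF=0D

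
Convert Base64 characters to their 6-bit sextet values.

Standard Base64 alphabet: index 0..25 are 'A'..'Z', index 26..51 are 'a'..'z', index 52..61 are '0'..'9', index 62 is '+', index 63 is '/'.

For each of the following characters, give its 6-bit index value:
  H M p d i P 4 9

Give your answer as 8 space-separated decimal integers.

Answer: 7 12 41 29 34 15 56 61

Derivation:
'H': A..Z range, ord('H') − ord('A') = 7
'M': A..Z range, ord('M') − ord('A') = 12
'p': a..z range, 26 + ord('p') − ord('a') = 41
'd': a..z range, 26 + ord('d') − ord('a') = 29
'i': a..z range, 26 + ord('i') − ord('a') = 34
'P': A..Z range, ord('P') − ord('A') = 15
'4': 0..9 range, 52 + ord('4') − ord('0') = 56
'9': 0..9 range, 52 + ord('9') − ord('0') = 61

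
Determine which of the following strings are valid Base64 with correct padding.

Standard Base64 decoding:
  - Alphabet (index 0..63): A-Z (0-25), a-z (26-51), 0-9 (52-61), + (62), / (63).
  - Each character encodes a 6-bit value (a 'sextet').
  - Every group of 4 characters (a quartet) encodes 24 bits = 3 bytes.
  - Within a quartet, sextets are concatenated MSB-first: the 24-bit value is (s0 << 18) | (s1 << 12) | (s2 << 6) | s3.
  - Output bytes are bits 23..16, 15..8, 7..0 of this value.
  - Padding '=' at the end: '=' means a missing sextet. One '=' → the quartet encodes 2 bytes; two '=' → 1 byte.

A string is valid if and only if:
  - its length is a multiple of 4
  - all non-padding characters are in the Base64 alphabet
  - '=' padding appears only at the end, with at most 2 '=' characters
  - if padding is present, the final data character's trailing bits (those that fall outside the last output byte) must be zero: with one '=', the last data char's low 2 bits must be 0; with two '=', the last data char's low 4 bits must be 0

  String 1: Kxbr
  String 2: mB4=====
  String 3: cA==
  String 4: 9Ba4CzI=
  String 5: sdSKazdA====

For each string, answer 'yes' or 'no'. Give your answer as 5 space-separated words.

Answer: yes no yes yes no

Derivation:
String 1: 'Kxbr' → valid
String 2: 'mB4=====' → invalid (5 pad chars (max 2))
String 3: 'cA==' → valid
String 4: '9Ba4CzI=' → valid
String 5: 'sdSKazdA====' → invalid (4 pad chars (max 2))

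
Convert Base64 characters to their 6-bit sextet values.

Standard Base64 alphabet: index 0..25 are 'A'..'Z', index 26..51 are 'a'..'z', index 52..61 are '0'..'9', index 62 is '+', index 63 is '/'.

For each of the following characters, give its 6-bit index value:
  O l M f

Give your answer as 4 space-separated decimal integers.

'O': A..Z range, ord('O') − ord('A') = 14
'l': a..z range, 26 + ord('l') − ord('a') = 37
'M': A..Z range, ord('M') − ord('A') = 12
'f': a..z range, 26 + ord('f') − ord('a') = 31

Answer: 14 37 12 31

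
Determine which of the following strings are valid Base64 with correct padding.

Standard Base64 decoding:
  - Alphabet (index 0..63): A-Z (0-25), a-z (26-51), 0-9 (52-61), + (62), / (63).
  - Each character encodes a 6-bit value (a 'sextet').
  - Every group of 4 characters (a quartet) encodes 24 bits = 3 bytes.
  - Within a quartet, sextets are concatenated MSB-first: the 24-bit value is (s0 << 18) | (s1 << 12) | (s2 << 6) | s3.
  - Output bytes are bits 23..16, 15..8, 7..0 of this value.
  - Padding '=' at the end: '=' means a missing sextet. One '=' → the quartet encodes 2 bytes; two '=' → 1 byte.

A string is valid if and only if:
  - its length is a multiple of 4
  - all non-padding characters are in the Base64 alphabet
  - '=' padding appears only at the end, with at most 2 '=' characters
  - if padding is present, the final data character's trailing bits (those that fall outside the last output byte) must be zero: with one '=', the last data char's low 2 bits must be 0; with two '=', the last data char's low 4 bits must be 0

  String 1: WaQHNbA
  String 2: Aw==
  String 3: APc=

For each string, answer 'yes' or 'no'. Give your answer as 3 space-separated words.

String 1: 'WaQHNbA' → invalid (len=7 not mult of 4)
String 2: 'Aw==' → valid
String 3: 'APc=' → valid

Answer: no yes yes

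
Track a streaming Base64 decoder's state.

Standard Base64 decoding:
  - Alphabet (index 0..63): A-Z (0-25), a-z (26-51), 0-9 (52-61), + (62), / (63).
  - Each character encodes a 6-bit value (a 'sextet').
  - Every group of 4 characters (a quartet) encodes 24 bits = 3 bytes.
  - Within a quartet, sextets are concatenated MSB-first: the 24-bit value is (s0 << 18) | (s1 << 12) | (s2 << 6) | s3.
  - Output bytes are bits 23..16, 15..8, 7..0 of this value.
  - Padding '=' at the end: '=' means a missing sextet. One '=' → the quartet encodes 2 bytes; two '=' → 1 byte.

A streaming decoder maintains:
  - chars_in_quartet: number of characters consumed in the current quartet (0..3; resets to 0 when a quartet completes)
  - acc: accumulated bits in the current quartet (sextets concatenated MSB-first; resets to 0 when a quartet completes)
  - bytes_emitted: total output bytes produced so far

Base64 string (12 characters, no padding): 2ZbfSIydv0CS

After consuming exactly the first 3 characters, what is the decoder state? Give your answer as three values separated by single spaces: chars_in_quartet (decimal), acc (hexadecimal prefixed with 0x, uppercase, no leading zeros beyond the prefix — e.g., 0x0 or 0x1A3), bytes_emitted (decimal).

After char 0 ('2'=54): chars_in_quartet=1 acc=0x36 bytes_emitted=0
After char 1 ('Z'=25): chars_in_quartet=2 acc=0xD99 bytes_emitted=0
After char 2 ('b'=27): chars_in_quartet=3 acc=0x3665B bytes_emitted=0

Answer: 3 0x3665B 0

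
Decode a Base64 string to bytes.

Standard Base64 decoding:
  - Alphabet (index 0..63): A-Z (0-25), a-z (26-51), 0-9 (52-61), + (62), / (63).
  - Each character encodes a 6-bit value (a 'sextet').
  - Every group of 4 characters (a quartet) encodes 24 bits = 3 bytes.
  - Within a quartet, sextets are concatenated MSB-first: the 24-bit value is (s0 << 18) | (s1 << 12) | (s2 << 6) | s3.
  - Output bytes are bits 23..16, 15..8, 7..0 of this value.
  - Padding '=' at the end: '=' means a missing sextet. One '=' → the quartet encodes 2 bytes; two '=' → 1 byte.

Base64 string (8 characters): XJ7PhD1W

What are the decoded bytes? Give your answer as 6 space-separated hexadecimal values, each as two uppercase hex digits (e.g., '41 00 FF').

After char 0 ('X'=23): chars_in_quartet=1 acc=0x17 bytes_emitted=0
After char 1 ('J'=9): chars_in_quartet=2 acc=0x5C9 bytes_emitted=0
After char 2 ('7'=59): chars_in_quartet=3 acc=0x1727B bytes_emitted=0
After char 3 ('P'=15): chars_in_quartet=4 acc=0x5C9ECF -> emit 5C 9E CF, reset; bytes_emitted=3
After char 4 ('h'=33): chars_in_quartet=1 acc=0x21 bytes_emitted=3
After char 5 ('D'=3): chars_in_quartet=2 acc=0x843 bytes_emitted=3
After char 6 ('1'=53): chars_in_quartet=3 acc=0x210F5 bytes_emitted=3
After char 7 ('W'=22): chars_in_quartet=4 acc=0x843D56 -> emit 84 3D 56, reset; bytes_emitted=6

Answer: 5C 9E CF 84 3D 56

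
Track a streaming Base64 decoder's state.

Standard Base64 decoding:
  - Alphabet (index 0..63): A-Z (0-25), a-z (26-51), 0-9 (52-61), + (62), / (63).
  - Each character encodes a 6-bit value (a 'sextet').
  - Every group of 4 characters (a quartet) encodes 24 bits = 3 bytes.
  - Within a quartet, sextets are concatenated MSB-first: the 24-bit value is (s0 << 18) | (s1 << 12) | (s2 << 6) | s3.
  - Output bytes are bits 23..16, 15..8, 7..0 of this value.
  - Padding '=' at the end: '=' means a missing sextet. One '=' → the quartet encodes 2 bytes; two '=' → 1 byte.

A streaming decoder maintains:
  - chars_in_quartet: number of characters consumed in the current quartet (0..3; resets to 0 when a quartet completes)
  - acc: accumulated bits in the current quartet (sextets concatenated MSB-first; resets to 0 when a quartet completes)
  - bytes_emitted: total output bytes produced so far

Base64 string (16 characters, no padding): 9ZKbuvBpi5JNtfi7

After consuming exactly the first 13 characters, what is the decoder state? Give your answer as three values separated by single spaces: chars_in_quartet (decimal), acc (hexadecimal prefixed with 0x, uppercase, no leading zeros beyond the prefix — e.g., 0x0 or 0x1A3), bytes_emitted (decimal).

Answer: 1 0x2D 9

Derivation:
After char 0 ('9'=61): chars_in_quartet=1 acc=0x3D bytes_emitted=0
After char 1 ('Z'=25): chars_in_quartet=2 acc=0xF59 bytes_emitted=0
After char 2 ('K'=10): chars_in_quartet=3 acc=0x3D64A bytes_emitted=0
After char 3 ('b'=27): chars_in_quartet=4 acc=0xF5929B -> emit F5 92 9B, reset; bytes_emitted=3
After char 4 ('u'=46): chars_in_quartet=1 acc=0x2E bytes_emitted=3
After char 5 ('v'=47): chars_in_quartet=2 acc=0xBAF bytes_emitted=3
After char 6 ('B'=1): chars_in_quartet=3 acc=0x2EBC1 bytes_emitted=3
After char 7 ('p'=41): chars_in_quartet=4 acc=0xBAF069 -> emit BA F0 69, reset; bytes_emitted=6
After char 8 ('i'=34): chars_in_quartet=1 acc=0x22 bytes_emitted=6
After char 9 ('5'=57): chars_in_quartet=2 acc=0x8B9 bytes_emitted=6
After char 10 ('J'=9): chars_in_quartet=3 acc=0x22E49 bytes_emitted=6
After char 11 ('N'=13): chars_in_quartet=4 acc=0x8B924D -> emit 8B 92 4D, reset; bytes_emitted=9
After char 12 ('t'=45): chars_in_quartet=1 acc=0x2D bytes_emitted=9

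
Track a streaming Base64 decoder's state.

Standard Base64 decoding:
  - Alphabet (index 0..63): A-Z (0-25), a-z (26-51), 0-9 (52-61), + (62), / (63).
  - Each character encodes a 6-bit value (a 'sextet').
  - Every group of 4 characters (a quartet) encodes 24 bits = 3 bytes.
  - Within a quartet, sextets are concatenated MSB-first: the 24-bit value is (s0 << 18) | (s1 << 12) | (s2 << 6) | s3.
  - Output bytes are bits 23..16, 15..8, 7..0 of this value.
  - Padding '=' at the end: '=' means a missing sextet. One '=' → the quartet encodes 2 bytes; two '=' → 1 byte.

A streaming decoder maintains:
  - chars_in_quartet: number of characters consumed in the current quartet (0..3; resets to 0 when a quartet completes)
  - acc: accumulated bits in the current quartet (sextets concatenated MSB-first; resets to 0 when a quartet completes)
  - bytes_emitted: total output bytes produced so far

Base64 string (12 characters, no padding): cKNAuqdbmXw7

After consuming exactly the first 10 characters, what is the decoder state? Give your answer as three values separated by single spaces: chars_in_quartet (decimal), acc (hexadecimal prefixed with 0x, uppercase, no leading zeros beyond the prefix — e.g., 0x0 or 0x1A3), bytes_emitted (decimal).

After char 0 ('c'=28): chars_in_quartet=1 acc=0x1C bytes_emitted=0
After char 1 ('K'=10): chars_in_quartet=2 acc=0x70A bytes_emitted=0
After char 2 ('N'=13): chars_in_quartet=3 acc=0x1C28D bytes_emitted=0
After char 3 ('A'=0): chars_in_quartet=4 acc=0x70A340 -> emit 70 A3 40, reset; bytes_emitted=3
After char 4 ('u'=46): chars_in_quartet=1 acc=0x2E bytes_emitted=3
After char 5 ('q'=42): chars_in_quartet=2 acc=0xBAA bytes_emitted=3
After char 6 ('d'=29): chars_in_quartet=3 acc=0x2EA9D bytes_emitted=3
After char 7 ('b'=27): chars_in_quartet=4 acc=0xBAA75B -> emit BA A7 5B, reset; bytes_emitted=6
After char 8 ('m'=38): chars_in_quartet=1 acc=0x26 bytes_emitted=6
After char 9 ('X'=23): chars_in_quartet=2 acc=0x997 bytes_emitted=6

Answer: 2 0x997 6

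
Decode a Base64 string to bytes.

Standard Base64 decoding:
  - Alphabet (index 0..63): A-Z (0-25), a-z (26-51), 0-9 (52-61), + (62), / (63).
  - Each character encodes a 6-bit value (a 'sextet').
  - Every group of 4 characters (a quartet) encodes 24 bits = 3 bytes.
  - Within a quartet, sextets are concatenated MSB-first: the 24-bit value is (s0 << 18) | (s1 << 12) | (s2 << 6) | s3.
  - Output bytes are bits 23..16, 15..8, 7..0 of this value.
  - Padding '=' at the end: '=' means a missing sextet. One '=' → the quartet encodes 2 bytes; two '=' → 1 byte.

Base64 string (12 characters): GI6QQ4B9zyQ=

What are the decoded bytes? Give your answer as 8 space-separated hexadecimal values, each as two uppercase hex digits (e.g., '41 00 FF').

After char 0 ('G'=6): chars_in_quartet=1 acc=0x6 bytes_emitted=0
After char 1 ('I'=8): chars_in_quartet=2 acc=0x188 bytes_emitted=0
After char 2 ('6'=58): chars_in_quartet=3 acc=0x623A bytes_emitted=0
After char 3 ('Q'=16): chars_in_quartet=4 acc=0x188E90 -> emit 18 8E 90, reset; bytes_emitted=3
After char 4 ('Q'=16): chars_in_quartet=1 acc=0x10 bytes_emitted=3
After char 5 ('4'=56): chars_in_quartet=2 acc=0x438 bytes_emitted=3
After char 6 ('B'=1): chars_in_quartet=3 acc=0x10E01 bytes_emitted=3
After char 7 ('9'=61): chars_in_quartet=4 acc=0x43807D -> emit 43 80 7D, reset; bytes_emitted=6
After char 8 ('z'=51): chars_in_quartet=1 acc=0x33 bytes_emitted=6
After char 9 ('y'=50): chars_in_quartet=2 acc=0xCF2 bytes_emitted=6
After char 10 ('Q'=16): chars_in_quartet=3 acc=0x33C90 bytes_emitted=6
Padding '=': partial quartet acc=0x33C90 -> emit CF 24; bytes_emitted=8

Answer: 18 8E 90 43 80 7D CF 24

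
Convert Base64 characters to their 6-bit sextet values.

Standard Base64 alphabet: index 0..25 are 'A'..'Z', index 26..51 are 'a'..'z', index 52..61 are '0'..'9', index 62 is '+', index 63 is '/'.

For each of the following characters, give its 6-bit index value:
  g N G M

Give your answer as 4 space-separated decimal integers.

'g': a..z range, 26 + ord('g') − ord('a') = 32
'N': A..Z range, ord('N') − ord('A') = 13
'G': A..Z range, ord('G') − ord('A') = 6
'M': A..Z range, ord('M') − ord('A') = 12

Answer: 32 13 6 12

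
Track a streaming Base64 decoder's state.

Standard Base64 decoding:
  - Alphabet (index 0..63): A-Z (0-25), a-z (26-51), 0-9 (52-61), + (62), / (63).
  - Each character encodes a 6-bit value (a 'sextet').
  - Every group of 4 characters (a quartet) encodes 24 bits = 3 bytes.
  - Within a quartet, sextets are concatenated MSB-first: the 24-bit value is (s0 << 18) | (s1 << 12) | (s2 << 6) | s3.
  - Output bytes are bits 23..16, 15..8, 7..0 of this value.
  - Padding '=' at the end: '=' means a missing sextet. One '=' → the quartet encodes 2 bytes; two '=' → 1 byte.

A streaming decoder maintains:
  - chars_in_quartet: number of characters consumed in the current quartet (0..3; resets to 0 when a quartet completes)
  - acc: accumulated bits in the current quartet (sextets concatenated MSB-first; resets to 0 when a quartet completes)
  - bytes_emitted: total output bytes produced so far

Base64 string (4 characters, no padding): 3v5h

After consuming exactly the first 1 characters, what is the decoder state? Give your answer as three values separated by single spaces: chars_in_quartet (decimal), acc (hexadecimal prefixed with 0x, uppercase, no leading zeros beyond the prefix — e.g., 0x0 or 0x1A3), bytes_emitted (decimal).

After char 0 ('3'=55): chars_in_quartet=1 acc=0x37 bytes_emitted=0

Answer: 1 0x37 0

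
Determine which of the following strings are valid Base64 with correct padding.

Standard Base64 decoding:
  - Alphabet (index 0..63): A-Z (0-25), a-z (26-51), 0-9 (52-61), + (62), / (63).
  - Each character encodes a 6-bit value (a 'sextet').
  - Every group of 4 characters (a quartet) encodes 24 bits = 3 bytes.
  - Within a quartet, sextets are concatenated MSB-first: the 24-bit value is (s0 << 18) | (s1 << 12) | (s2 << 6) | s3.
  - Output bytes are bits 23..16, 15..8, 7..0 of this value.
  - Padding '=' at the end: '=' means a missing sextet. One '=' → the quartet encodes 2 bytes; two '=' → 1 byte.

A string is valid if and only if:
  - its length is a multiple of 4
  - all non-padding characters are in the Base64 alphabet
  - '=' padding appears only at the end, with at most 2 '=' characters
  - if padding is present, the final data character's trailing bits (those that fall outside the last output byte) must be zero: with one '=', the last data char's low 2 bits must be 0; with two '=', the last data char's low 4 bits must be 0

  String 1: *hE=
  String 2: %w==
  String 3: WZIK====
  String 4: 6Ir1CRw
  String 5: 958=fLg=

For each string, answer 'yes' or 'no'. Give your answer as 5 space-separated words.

String 1: '*hE=' → invalid (bad char(s): ['*'])
String 2: '%w==' → invalid (bad char(s): ['%'])
String 3: 'WZIK====' → invalid (4 pad chars (max 2))
String 4: '6Ir1CRw' → invalid (len=7 not mult of 4)
String 5: '958=fLg=' → invalid (bad char(s): ['=']; '=' in middle)

Answer: no no no no no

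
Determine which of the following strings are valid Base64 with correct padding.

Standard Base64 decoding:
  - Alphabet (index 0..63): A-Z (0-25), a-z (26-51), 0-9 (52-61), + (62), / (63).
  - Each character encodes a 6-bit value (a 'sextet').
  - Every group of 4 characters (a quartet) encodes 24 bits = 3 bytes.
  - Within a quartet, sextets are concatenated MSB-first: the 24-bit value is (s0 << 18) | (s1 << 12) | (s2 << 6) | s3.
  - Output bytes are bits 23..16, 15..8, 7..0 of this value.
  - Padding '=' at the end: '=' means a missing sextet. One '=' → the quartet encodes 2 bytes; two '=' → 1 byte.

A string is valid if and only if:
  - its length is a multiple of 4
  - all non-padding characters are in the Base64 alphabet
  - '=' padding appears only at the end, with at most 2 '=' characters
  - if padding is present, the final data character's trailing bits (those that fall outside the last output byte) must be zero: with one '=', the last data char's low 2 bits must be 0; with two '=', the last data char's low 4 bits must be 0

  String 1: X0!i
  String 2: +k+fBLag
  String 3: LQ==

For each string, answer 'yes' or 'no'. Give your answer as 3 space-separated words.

String 1: 'X0!i' → invalid (bad char(s): ['!'])
String 2: '+k+fBLag' → valid
String 3: 'LQ==' → valid

Answer: no yes yes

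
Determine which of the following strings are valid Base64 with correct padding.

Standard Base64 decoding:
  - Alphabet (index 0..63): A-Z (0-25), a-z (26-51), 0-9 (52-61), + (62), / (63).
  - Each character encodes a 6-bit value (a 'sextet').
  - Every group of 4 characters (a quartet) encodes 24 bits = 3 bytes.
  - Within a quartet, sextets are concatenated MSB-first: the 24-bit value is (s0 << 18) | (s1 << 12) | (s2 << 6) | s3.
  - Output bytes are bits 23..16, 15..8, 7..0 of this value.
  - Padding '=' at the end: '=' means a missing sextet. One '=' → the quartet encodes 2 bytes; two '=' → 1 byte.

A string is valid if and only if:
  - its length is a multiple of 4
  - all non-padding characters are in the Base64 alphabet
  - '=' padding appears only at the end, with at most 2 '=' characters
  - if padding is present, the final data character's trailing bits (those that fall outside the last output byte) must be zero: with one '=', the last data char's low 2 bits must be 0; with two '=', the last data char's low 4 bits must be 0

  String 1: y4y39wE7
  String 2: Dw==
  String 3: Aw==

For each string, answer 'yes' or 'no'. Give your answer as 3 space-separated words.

Answer: yes yes yes

Derivation:
String 1: 'y4y39wE7' → valid
String 2: 'Dw==' → valid
String 3: 'Aw==' → valid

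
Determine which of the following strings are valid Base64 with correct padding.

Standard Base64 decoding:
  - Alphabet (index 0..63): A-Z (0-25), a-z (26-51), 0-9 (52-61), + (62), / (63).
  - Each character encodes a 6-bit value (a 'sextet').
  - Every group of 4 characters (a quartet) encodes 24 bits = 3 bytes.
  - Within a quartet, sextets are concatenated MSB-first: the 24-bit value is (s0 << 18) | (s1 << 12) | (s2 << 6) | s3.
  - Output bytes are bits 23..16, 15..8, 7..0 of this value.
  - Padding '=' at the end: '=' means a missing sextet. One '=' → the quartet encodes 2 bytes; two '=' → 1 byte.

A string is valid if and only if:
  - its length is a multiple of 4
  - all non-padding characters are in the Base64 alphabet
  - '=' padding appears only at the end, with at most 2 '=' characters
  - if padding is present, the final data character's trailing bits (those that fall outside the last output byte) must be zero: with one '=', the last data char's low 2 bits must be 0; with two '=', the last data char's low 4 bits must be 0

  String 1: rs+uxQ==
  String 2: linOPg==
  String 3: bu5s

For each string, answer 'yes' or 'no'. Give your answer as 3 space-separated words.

Answer: yes yes yes

Derivation:
String 1: 'rs+uxQ==' → valid
String 2: 'linOPg==' → valid
String 3: 'bu5s' → valid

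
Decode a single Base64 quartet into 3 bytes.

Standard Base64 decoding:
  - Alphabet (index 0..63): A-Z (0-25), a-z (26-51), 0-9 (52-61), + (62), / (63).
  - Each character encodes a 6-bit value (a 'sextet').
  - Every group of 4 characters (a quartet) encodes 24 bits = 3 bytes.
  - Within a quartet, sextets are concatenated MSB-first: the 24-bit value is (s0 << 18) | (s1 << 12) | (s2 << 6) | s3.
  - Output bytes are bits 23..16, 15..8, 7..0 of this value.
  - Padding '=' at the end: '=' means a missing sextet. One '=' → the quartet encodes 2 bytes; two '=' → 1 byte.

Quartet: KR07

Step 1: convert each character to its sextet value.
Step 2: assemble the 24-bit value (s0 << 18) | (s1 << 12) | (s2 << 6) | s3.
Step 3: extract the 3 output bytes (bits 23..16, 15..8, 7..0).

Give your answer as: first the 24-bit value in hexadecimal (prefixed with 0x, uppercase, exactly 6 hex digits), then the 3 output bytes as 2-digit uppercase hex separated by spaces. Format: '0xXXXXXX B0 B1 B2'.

Sextets: K=10, R=17, 0=52, 7=59
24-bit: (10<<18) | (17<<12) | (52<<6) | 59
      = 0x280000 | 0x011000 | 0x000D00 | 0x00003B
      = 0x291D3B
Bytes: (v>>16)&0xFF=29, (v>>8)&0xFF=1D, v&0xFF=3B

Answer: 0x291D3B 29 1D 3B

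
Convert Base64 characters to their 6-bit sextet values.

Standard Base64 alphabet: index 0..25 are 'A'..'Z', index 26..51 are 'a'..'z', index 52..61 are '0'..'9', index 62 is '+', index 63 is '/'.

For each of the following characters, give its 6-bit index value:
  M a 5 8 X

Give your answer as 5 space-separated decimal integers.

'M': A..Z range, ord('M') − ord('A') = 12
'a': a..z range, 26 + ord('a') − ord('a') = 26
'5': 0..9 range, 52 + ord('5') − ord('0') = 57
'8': 0..9 range, 52 + ord('8') − ord('0') = 60
'X': A..Z range, ord('X') − ord('A') = 23

Answer: 12 26 57 60 23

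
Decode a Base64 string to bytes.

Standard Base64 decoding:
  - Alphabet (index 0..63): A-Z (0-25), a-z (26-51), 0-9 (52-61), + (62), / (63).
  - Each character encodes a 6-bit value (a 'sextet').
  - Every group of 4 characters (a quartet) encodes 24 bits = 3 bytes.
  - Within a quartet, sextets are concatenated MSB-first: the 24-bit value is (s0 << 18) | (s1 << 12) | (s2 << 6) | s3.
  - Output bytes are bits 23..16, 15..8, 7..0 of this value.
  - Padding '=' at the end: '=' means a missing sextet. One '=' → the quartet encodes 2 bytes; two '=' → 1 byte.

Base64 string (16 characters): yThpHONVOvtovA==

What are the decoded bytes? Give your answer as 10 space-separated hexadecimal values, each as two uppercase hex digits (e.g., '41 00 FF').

After char 0 ('y'=50): chars_in_quartet=1 acc=0x32 bytes_emitted=0
After char 1 ('T'=19): chars_in_quartet=2 acc=0xC93 bytes_emitted=0
After char 2 ('h'=33): chars_in_quartet=3 acc=0x324E1 bytes_emitted=0
After char 3 ('p'=41): chars_in_quartet=4 acc=0xC93869 -> emit C9 38 69, reset; bytes_emitted=3
After char 4 ('H'=7): chars_in_quartet=1 acc=0x7 bytes_emitted=3
After char 5 ('O'=14): chars_in_quartet=2 acc=0x1CE bytes_emitted=3
After char 6 ('N'=13): chars_in_quartet=3 acc=0x738D bytes_emitted=3
After char 7 ('V'=21): chars_in_quartet=4 acc=0x1CE355 -> emit 1C E3 55, reset; bytes_emitted=6
After char 8 ('O'=14): chars_in_quartet=1 acc=0xE bytes_emitted=6
After char 9 ('v'=47): chars_in_quartet=2 acc=0x3AF bytes_emitted=6
After char 10 ('t'=45): chars_in_quartet=3 acc=0xEBED bytes_emitted=6
After char 11 ('o'=40): chars_in_quartet=4 acc=0x3AFB68 -> emit 3A FB 68, reset; bytes_emitted=9
After char 12 ('v'=47): chars_in_quartet=1 acc=0x2F bytes_emitted=9
After char 13 ('A'=0): chars_in_quartet=2 acc=0xBC0 bytes_emitted=9
Padding '==': partial quartet acc=0xBC0 -> emit BC; bytes_emitted=10

Answer: C9 38 69 1C E3 55 3A FB 68 BC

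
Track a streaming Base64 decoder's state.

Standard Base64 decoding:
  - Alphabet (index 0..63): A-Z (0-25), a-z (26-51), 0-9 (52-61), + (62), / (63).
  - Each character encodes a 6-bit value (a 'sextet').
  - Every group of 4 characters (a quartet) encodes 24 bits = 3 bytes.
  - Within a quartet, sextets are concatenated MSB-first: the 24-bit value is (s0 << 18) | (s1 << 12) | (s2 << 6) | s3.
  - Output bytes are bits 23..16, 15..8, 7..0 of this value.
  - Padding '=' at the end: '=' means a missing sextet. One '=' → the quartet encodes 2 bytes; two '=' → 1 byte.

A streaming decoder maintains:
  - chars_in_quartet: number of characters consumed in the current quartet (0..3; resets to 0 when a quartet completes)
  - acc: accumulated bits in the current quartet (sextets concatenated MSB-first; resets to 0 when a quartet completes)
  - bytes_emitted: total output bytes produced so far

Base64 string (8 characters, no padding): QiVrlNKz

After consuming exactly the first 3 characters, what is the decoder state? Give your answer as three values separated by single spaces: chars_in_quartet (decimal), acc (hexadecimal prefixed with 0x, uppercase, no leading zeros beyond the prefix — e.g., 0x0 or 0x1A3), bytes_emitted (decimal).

Answer: 3 0x10895 0

Derivation:
After char 0 ('Q'=16): chars_in_quartet=1 acc=0x10 bytes_emitted=0
After char 1 ('i'=34): chars_in_quartet=2 acc=0x422 bytes_emitted=0
After char 2 ('V'=21): chars_in_quartet=3 acc=0x10895 bytes_emitted=0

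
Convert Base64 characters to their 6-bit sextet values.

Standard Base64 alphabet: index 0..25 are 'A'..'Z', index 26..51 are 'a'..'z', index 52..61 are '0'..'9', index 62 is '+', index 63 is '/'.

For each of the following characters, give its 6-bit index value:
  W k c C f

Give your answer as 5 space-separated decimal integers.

'W': A..Z range, ord('W') − ord('A') = 22
'k': a..z range, 26 + ord('k') − ord('a') = 36
'c': a..z range, 26 + ord('c') − ord('a') = 28
'C': A..Z range, ord('C') − ord('A') = 2
'f': a..z range, 26 + ord('f') − ord('a') = 31

Answer: 22 36 28 2 31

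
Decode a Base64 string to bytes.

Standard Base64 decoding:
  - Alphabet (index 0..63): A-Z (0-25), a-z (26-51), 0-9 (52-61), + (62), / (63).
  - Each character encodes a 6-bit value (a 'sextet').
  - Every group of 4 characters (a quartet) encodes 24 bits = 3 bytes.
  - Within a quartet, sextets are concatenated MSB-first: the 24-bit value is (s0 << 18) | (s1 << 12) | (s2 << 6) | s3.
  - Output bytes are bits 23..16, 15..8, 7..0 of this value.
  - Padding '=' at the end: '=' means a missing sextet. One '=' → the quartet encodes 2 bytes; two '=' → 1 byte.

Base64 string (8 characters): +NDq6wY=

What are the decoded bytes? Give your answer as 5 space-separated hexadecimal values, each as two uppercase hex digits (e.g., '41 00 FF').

After char 0 ('+'=62): chars_in_quartet=1 acc=0x3E bytes_emitted=0
After char 1 ('N'=13): chars_in_quartet=2 acc=0xF8D bytes_emitted=0
After char 2 ('D'=3): chars_in_quartet=3 acc=0x3E343 bytes_emitted=0
After char 3 ('q'=42): chars_in_quartet=4 acc=0xF8D0EA -> emit F8 D0 EA, reset; bytes_emitted=3
After char 4 ('6'=58): chars_in_quartet=1 acc=0x3A bytes_emitted=3
After char 5 ('w'=48): chars_in_quartet=2 acc=0xEB0 bytes_emitted=3
After char 6 ('Y'=24): chars_in_quartet=3 acc=0x3AC18 bytes_emitted=3
Padding '=': partial quartet acc=0x3AC18 -> emit EB 06; bytes_emitted=5

Answer: F8 D0 EA EB 06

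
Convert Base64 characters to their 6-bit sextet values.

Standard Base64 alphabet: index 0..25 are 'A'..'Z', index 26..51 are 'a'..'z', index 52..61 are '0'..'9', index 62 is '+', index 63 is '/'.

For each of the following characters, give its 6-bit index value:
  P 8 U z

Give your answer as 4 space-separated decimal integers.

'P': A..Z range, ord('P') − ord('A') = 15
'8': 0..9 range, 52 + ord('8') − ord('0') = 60
'U': A..Z range, ord('U') − ord('A') = 20
'z': a..z range, 26 + ord('z') − ord('a') = 51

Answer: 15 60 20 51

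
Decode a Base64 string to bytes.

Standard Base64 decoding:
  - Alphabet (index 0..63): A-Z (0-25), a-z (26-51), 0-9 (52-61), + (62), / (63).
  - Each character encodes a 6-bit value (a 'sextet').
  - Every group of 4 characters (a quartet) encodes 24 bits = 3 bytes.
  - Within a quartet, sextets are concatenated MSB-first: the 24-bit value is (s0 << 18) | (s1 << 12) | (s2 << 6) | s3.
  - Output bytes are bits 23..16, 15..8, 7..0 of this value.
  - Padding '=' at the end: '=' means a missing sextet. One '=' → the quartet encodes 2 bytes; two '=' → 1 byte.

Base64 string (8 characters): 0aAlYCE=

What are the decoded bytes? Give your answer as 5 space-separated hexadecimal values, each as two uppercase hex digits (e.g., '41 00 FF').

After char 0 ('0'=52): chars_in_quartet=1 acc=0x34 bytes_emitted=0
After char 1 ('a'=26): chars_in_quartet=2 acc=0xD1A bytes_emitted=0
After char 2 ('A'=0): chars_in_quartet=3 acc=0x34680 bytes_emitted=0
After char 3 ('l'=37): chars_in_quartet=4 acc=0xD1A025 -> emit D1 A0 25, reset; bytes_emitted=3
After char 4 ('Y'=24): chars_in_quartet=1 acc=0x18 bytes_emitted=3
After char 5 ('C'=2): chars_in_quartet=2 acc=0x602 bytes_emitted=3
After char 6 ('E'=4): chars_in_quartet=3 acc=0x18084 bytes_emitted=3
Padding '=': partial quartet acc=0x18084 -> emit 60 21; bytes_emitted=5

Answer: D1 A0 25 60 21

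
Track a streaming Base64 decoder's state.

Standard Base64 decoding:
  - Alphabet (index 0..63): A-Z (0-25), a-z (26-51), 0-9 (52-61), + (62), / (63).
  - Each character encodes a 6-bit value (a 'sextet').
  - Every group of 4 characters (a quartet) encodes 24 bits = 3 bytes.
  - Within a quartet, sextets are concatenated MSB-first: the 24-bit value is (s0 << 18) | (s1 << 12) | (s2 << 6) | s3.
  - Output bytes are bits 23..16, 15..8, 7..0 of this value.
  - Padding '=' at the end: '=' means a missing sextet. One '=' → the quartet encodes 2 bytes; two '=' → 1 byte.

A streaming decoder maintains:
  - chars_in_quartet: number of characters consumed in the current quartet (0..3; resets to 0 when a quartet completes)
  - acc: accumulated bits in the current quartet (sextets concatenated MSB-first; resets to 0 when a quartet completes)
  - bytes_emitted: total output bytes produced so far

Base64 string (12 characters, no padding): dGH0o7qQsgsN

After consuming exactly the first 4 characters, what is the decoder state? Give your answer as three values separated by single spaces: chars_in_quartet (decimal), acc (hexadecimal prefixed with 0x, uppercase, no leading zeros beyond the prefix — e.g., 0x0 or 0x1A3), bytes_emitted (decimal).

Answer: 0 0x0 3

Derivation:
After char 0 ('d'=29): chars_in_quartet=1 acc=0x1D bytes_emitted=0
After char 1 ('G'=6): chars_in_quartet=2 acc=0x746 bytes_emitted=0
After char 2 ('H'=7): chars_in_quartet=3 acc=0x1D187 bytes_emitted=0
After char 3 ('0'=52): chars_in_quartet=4 acc=0x7461F4 -> emit 74 61 F4, reset; bytes_emitted=3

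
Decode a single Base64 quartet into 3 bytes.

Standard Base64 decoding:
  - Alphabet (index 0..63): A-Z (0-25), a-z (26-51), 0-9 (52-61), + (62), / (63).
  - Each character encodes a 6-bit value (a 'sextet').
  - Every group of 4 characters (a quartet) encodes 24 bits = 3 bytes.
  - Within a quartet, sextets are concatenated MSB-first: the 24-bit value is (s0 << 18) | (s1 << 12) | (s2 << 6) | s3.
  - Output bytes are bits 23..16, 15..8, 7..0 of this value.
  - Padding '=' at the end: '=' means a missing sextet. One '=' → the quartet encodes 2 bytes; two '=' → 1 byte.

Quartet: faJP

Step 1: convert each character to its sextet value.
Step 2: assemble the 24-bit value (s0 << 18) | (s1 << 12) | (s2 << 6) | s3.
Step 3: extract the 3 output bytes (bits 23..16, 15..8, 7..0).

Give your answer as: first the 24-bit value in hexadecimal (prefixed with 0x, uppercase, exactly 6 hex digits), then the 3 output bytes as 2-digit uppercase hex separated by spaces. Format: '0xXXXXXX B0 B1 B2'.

Answer: 0x7DA24F 7D A2 4F

Derivation:
Sextets: f=31, a=26, J=9, P=15
24-bit: (31<<18) | (26<<12) | (9<<6) | 15
      = 0x7C0000 | 0x01A000 | 0x000240 | 0x00000F
      = 0x7DA24F
Bytes: (v>>16)&0xFF=7D, (v>>8)&0xFF=A2, v&0xFF=4F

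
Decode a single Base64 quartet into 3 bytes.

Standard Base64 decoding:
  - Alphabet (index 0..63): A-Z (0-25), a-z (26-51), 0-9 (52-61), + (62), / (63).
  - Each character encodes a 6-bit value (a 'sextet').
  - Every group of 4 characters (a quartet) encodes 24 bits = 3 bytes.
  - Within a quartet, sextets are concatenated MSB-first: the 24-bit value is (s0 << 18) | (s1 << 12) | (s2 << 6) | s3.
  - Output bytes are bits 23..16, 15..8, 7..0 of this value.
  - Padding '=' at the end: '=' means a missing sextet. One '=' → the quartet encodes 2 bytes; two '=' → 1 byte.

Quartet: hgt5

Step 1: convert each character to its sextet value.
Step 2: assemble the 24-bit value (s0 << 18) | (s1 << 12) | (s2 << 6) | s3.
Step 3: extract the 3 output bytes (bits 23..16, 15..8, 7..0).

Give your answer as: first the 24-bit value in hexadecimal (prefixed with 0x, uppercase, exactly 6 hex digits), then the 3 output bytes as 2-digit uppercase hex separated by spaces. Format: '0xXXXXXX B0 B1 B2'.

Answer: 0x860B79 86 0B 79

Derivation:
Sextets: h=33, g=32, t=45, 5=57
24-bit: (33<<18) | (32<<12) | (45<<6) | 57
      = 0x840000 | 0x020000 | 0x000B40 | 0x000039
      = 0x860B79
Bytes: (v>>16)&0xFF=86, (v>>8)&0xFF=0B, v&0xFF=79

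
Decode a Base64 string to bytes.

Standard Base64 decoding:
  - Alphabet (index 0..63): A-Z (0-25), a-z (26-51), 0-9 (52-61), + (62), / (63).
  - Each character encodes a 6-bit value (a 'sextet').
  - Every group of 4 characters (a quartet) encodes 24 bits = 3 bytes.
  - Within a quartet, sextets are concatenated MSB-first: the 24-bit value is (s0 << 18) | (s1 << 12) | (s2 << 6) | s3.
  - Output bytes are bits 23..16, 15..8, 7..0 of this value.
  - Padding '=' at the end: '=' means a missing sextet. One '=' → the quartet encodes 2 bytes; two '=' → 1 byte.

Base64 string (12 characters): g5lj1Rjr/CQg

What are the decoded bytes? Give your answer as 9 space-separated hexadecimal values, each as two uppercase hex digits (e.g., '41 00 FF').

Answer: 83 99 63 D5 18 EB FC 24 20

Derivation:
After char 0 ('g'=32): chars_in_quartet=1 acc=0x20 bytes_emitted=0
After char 1 ('5'=57): chars_in_quartet=2 acc=0x839 bytes_emitted=0
After char 2 ('l'=37): chars_in_quartet=3 acc=0x20E65 bytes_emitted=0
After char 3 ('j'=35): chars_in_quartet=4 acc=0x839963 -> emit 83 99 63, reset; bytes_emitted=3
After char 4 ('1'=53): chars_in_quartet=1 acc=0x35 bytes_emitted=3
After char 5 ('R'=17): chars_in_quartet=2 acc=0xD51 bytes_emitted=3
After char 6 ('j'=35): chars_in_quartet=3 acc=0x35463 bytes_emitted=3
After char 7 ('r'=43): chars_in_quartet=4 acc=0xD518EB -> emit D5 18 EB, reset; bytes_emitted=6
After char 8 ('/'=63): chars_in_quartet=1 acc=0x3F bytes_emitted=6
After char 9 ('C'=2): chars_in_quartet=2 acc=0xFC2 bytes_emitted=6
After char 10 ('Q'=16): chars_in_quartet=3 acc=0x3F090 bytes_emitted=6
After char 11 ('g'=32): chars_in_quartet=4 acc=0xFC2420 -> emit FC 24 20, reset; bytes_emitted=9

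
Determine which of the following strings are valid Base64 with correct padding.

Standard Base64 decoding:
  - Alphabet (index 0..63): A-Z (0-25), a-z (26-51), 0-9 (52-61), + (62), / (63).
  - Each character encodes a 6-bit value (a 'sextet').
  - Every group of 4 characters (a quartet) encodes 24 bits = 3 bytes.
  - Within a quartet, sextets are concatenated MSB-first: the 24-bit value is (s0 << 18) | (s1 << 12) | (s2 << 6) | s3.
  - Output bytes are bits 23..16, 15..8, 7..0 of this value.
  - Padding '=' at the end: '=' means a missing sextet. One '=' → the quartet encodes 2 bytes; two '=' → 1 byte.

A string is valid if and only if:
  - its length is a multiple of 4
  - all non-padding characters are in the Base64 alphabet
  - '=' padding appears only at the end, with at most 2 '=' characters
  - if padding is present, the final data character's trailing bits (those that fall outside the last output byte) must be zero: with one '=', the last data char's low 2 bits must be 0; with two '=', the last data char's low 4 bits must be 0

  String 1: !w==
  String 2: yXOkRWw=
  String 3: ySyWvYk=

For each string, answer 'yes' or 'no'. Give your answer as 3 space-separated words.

String 1: '!w==' → invalid (bad char(s): ['!'])
String 2: 'yXOkRWw=' → valid
String 3: 'ySyWvYk=' → valid

Answer: no yes yes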